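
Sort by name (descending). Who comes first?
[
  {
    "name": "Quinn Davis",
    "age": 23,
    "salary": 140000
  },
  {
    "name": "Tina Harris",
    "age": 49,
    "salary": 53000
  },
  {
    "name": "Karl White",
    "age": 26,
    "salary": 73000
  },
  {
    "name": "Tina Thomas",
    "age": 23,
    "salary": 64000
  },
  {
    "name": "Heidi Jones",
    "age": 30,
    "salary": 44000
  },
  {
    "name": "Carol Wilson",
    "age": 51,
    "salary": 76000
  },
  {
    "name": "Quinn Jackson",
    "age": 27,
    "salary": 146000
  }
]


Sort by: name (descending)

Sorted order:
  1. Tina Thomas (name = Tina Thomas)
  2. Tina Harris (name = Tina Harris)
  3. Quinn Jackson (name = Quinn Jackson)
  4. Quinn Davis (name = Quinn Davis)
  5. Karl White (name = Karl White)
  6. Heidi Jones (name = Heidi Jones)
  7. Carol Wilson (name = Carol Wilson)

First: Tina Thomas

Tina Thomas


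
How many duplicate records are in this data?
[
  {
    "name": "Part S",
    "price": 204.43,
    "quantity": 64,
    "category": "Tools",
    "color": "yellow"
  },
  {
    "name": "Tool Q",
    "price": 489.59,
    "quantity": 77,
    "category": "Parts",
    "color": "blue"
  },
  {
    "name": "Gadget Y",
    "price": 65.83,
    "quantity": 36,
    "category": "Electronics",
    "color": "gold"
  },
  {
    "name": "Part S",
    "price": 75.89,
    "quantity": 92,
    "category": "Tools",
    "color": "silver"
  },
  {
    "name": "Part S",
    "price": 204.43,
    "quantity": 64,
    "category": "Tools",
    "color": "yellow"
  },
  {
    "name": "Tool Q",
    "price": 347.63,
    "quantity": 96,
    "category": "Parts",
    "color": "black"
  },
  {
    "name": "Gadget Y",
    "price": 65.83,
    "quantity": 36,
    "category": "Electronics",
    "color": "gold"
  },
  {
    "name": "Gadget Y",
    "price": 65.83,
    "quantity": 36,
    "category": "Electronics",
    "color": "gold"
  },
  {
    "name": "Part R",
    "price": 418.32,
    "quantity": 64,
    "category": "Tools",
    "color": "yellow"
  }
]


Checking 9 records for duplicates:

  Row 1: Part S ($204.43, qty 64)
  Row 2: Tool Q ($489.59, qty 77)
  Row 3: Gadget Y ($65.83, qty 36)
  Row 4: Part S ($75.89, qty 92)
  Row 5: Part S ($204.43, qty 64) <-- DUPLICATE
  Row 6: Tool Q ($347.63, qty 96)
  Row 7: Gadget Y ($65.83, qty 36) <-- DUPLICATE
  Row 8: Gadget Y ($65.83, qty 36) <-- DUPLICATE
  Row 9: Part R ($418.32, qty 64)

Duplicates found: 3
Unique records: 6

3 duplicates, 6 unique


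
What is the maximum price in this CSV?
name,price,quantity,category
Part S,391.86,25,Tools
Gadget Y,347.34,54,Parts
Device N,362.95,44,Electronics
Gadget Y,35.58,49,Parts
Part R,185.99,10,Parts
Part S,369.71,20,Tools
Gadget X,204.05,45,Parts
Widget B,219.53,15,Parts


Computing maximum price:
Values: [391.86, 347.34, 362.95, 35.58, 185.99, 369.71, 204.05, 219.53]
Max = 391.86

391.86


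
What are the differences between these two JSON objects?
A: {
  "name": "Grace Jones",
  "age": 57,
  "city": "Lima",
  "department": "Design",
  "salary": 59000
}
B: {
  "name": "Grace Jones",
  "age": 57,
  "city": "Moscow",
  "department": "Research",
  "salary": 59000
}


Comparing each field (in key order):
  name: same
  age: same
  city: DIFFERENT
  department: DIFFERENT
  salary: same
Differences:
  city: Lima -> Moscow
  department: Design -> Research

2 field(s) changed

2 changes: city, department


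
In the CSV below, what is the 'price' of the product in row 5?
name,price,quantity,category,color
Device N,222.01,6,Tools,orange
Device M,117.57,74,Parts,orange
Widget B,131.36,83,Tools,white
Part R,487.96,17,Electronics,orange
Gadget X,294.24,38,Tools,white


Query: Row 5 ('Gadget X'), column 'price'
Value: 294.24

294.24


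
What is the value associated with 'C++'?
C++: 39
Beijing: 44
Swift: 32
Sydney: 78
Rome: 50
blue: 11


Looking up key 'C++'
Value: 39

39


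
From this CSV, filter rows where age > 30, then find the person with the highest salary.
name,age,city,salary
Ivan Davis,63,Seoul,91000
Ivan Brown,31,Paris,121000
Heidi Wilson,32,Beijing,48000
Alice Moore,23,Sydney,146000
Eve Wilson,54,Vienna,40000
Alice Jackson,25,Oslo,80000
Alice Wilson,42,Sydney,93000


Filter: age > 30
Sort by: salary (descending)

Filtered records (5):
  Ivan Brown, age 31, salary $121000
  Alice Wilson, age 42, salary $93000
  Ivan Davis, age 63, salary $91000
  Heidi Wilson, age 32, salary $48000
  Eve Wilson, age 54, salary $40000

Highest salary: Ivan Brown ($121000)

Ivan Brown


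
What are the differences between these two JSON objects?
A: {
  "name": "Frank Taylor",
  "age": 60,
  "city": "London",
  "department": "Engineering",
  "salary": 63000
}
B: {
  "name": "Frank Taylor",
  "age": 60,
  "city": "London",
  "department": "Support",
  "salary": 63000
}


Comparing each field (in key order):
  name: same
  age: same
  city: same
  department: DIFFERENT
  salary: same
Differences:
  department: Engineering -> Support

1 field(s) changed

1 change: department


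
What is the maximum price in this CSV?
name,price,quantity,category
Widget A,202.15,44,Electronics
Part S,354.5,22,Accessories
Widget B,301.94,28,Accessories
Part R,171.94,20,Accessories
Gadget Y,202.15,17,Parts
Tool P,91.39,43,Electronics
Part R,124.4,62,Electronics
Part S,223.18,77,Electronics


Computing maximum price:
Values: [202.15, 354.5, 301.94, 171.94, 202.15, 91.39, 124.4, 223.18]
Max = 354.5

354.5


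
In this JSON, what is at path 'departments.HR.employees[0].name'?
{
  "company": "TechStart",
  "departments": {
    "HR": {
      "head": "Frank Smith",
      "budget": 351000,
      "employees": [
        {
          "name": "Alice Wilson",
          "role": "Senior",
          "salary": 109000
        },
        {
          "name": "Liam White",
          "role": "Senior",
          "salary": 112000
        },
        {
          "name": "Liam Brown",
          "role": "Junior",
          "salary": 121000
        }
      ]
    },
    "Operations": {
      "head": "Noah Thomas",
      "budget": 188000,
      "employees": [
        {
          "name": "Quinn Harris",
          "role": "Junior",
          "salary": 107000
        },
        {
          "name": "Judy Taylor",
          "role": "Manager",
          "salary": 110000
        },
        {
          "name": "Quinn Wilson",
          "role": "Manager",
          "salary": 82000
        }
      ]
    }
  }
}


Path: departments.HR.employees[0].name

Navigate:
  -> departments
  -> HR
  -> employees[0].name = 'Alice Wilson'

Alice Wilson


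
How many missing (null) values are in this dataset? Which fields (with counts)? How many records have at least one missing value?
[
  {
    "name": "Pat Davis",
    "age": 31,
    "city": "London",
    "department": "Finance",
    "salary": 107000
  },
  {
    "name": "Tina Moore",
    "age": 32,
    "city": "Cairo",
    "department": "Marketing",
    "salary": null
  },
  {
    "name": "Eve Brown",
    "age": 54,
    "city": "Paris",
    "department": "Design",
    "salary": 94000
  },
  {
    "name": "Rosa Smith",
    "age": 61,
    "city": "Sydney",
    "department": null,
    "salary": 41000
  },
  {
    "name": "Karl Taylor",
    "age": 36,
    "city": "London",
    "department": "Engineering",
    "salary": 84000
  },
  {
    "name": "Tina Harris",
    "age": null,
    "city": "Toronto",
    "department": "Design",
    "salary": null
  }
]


Checking for missing (null) values in 6 records:

  Pat Davis: complete
  Tina Moore: salary
  Eve Brown: complete
  Rosa Smith: department
  Karl Taylor: complete
  Tina Harris: age, salary

Per field:
  name: 0 missing
  age: 1 missing
  city: 0 missing
  department: 1 missing
  salary: 2 missing

Total missing values: 4
Records with any missing: 3

4 missing values (age: 1, department: 1, salary: 2); 3 incomplete records


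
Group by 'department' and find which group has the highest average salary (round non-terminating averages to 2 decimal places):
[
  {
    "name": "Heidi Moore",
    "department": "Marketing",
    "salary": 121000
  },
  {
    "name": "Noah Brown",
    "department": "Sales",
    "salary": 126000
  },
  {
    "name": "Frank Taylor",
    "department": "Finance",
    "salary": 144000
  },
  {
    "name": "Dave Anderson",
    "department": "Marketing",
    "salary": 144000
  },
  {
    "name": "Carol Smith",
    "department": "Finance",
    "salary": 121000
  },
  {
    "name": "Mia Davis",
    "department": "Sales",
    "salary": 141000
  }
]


Group by: department

Groups:
  Finance: 2 people, avg salary = 265000/2 = $132500
  Marketing: 2 people, avg salary = 265000/2 = $132500
  Sales: 2 people, avg salary = 267000/2 = $133500

Highest average salary: Sales ($133500)

Sales ($133500)


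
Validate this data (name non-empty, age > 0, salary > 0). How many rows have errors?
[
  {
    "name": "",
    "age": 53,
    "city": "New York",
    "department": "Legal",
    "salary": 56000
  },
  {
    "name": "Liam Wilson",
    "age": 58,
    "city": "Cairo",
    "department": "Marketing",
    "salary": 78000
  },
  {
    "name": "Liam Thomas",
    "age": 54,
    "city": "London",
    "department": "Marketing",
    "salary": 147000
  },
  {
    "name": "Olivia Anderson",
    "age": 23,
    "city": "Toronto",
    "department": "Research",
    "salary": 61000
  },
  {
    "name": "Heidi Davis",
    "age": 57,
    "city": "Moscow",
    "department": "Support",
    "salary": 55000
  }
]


Validating 5 records:
Rules: name non-empty, age > 0, salary > 0

  Row 1 (???): empty name
  Row 2 (Liam Wilson): OK
  Row 3 (Liam Thomas): OK
  Row 4 (Olivia Anderson): OK
  Row 5 (Heidi Davis): OK

Total errors: 1

1 errors


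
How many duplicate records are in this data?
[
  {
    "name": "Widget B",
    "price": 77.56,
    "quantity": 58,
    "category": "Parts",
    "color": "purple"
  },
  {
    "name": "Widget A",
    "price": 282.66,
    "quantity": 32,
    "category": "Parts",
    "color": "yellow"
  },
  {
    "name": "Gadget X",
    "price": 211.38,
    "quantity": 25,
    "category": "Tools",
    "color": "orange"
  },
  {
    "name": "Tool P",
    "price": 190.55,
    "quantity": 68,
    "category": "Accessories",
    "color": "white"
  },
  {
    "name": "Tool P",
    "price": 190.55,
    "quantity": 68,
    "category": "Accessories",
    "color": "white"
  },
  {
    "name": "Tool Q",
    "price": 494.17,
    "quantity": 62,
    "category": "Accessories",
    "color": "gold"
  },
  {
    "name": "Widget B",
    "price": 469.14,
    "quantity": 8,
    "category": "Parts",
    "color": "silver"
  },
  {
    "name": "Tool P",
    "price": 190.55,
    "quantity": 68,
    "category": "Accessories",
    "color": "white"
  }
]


Checking 8 records for duplicates:

  Row 1: Widget B ($77.56, qty 58)
  Row 2: Widget A ($282.66, qty 32)
  Row 3: Gadget X ($211.38, qty 25)
  Row 4: Tool P ($190.55, qty 68)
  Row 5: Tool P ($190.55, qty 68) <-- DUPLICATE
  Row 6: Tool Q ($494.17, qty 62)
  Row 7: Widget B ($469.14, qty 8)
  Row 8: Tool P ($190.55, qty 68) <-- DUPLICATE

Duplicates found: 2
Unique records: 6

2 duplicates, 6 unique


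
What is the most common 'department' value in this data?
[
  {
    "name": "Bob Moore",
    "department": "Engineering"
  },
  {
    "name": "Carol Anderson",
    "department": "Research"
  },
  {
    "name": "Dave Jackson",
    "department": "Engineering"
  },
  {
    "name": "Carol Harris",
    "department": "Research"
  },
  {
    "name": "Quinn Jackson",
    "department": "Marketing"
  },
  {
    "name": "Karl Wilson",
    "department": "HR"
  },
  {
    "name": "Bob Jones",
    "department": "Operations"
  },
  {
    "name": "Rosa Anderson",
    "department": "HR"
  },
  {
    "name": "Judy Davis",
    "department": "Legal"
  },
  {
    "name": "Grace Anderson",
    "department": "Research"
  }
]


Counting 'department' values across 10 records:

  Research: 3 ###
  Engineering: 2 ##
  HR: 2 ##
  Marketing: 1 #
  Operations: 1 #
  Legal: 1 #

Most common: Research (3 times)

Research (3 times)


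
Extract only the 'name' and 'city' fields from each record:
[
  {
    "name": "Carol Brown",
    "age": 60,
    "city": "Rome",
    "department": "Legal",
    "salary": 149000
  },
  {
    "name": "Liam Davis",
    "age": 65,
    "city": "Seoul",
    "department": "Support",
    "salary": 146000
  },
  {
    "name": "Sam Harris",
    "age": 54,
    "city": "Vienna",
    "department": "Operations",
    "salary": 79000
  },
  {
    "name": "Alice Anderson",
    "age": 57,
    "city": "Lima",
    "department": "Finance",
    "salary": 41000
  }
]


Original: 4 records with fields: name, age, city, department, salary
Keep: ['name', 'city']
Drop: ['age', 'department', 'salary']
Result: 4 records, 2 fields each

[
  {
    "name": "Carol Brown",
    "city": "Rome"
  },
  {
    "name": "Liam Davis",
    "city": "Seoul"
  },
  {
    "name": "Sam Harris",
    "city": "Vienna"
  },
  {
    "name": "Alice Anderson",
    "city": "Lima"
  }
]


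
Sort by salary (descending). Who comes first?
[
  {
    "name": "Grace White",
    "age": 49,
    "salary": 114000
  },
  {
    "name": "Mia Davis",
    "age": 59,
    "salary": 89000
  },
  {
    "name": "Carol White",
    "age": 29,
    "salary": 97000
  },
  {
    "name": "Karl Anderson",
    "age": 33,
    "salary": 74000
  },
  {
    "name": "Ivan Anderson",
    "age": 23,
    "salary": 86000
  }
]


Sort by: salary (descending)

Sorted order:
  1. Grace White (salary = 114000)
  2. Carol White (salary = 97000)
  3. Mia Davis (salary = 89000)
  4. Ivan Anderson (salary = 86000)
  5. Karl Anderson (salary = 74000)

First: Grace White

Grace White


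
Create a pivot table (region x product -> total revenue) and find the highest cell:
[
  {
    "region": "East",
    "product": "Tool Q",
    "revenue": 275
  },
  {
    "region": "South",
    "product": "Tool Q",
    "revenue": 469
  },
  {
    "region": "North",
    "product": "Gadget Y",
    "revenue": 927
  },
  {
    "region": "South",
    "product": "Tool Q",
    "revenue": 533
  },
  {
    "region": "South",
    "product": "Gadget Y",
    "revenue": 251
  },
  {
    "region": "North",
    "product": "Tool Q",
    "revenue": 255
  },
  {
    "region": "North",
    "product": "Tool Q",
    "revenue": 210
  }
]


Pivot: region (rows) x product (columns) -> total revenue

     Gadget Y      Tool Q      
East             0           275  
North          927           465  
South          251          1002  

Highest: South / Tool Q = $1002

South / Tool Q = $1002


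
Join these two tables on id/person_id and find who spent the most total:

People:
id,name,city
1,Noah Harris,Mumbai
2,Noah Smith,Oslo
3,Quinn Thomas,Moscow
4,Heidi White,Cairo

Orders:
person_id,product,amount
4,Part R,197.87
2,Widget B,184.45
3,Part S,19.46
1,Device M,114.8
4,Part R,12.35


Join on: people.id = orders.person_id

Joined rows:
  Heidi White (Cairo) bought Part R for $197.87
  Noah Smith (Oslo) bought Widget B for $184.45
  Quinn Thomas (Moscow) bought Part S for $19.46
  Noah Harris (Mumbai) bought Device M for $114.8
  Heidi White (Cairo) bought Part R for $12.35

Total per person:
  Heidi White: $210.22
  Noah Smith: $184.45
  Noah Harris: $114.80
  Quinn Thomas: $19.46

Top spender: Heidi White ($210.22)

Heidi White ($210.22)


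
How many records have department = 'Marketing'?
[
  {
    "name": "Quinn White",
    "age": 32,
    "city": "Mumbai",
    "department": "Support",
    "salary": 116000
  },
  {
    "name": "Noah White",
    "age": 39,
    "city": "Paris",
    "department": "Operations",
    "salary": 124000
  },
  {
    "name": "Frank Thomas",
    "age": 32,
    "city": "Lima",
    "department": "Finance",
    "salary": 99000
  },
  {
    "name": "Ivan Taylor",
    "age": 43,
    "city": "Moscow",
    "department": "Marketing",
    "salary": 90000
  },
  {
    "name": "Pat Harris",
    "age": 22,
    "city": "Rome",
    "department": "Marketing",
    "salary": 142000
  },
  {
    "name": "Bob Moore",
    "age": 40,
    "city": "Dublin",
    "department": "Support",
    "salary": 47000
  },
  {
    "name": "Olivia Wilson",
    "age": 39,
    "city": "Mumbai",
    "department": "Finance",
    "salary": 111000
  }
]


Data: 7 records
Condition: department = 'Marketing'

Checking each record:
  Quinn White: Support
  Noah White: Operations
  Frank Thomas: Finance
  Ivan Taylor: Marketing MATCH
  Pat Harris: Marketing MATCH
  Bob Moore: Support
  Olivia Wilson: Finance

Count: 2

2


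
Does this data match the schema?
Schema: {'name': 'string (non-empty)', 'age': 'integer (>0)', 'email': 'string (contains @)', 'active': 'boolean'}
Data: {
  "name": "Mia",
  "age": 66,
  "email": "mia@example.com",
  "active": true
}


Validating each field against schema:
  name: OK (non-empty string)
  age: OK (positive integer)
  email: OK (string with @)
  active: OK (boolean)

Result: VALID

VALID


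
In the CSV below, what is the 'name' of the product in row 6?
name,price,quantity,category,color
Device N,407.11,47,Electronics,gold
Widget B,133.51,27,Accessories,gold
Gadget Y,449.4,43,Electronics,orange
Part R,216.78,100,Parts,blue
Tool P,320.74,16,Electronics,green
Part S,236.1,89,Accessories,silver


Query: Row 6 ('Part S'), column 'name'
Value: Part S

Part S


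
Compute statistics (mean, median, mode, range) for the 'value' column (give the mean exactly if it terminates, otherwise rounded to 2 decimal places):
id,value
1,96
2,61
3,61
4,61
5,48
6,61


Data: [96, 61, 61, 61, 48, 61]
Count: 6
Sum: 388
Mean: 388/6 ≈ 64.67 (rounded to 2 decimal places)
Sorted: [48, 61, 61, 61, 61, 96]
Median: 61.0
Mode: 61 (4 times)
Range: 96 - 48 = 48
Min: 48, Max: 96

mean≈64.67, median=61.0, mode=61, range=48


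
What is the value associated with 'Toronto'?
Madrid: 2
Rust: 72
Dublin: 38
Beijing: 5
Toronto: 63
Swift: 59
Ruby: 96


Looking up key 'Toronto'
Value: 63

63


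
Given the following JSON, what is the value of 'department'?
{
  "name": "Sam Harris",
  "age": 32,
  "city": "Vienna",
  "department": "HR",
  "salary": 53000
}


Looking up field 'department'
Value: HR

HR


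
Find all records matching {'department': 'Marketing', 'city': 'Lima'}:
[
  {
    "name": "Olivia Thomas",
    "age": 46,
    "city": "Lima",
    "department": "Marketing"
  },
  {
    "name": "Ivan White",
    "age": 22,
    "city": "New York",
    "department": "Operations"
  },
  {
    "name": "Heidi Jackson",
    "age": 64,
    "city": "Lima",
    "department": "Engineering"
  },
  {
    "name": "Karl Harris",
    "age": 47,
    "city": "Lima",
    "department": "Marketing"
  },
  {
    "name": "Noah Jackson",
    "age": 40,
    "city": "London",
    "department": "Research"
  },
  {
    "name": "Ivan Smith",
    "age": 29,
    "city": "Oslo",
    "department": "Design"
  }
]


Search criteria: {'department': 'Marketing', 'city': 'Lima'}

Checking 6 records:
  Olivia Thomas: {department: Marketing, city: Lima} <-- MATCH
  Ivan White: {department: Operations, city: New York}
  Heidi Jackson: {department: Engineering, city: Lima}
  Karl Harris: {department: Marketing, city: Lima} <-- MATCH
  Noah Jackson: {department: Research, city: London}
  Ivan Smith: {department: Design, city: Oslo}

Matches: ["Olivia Thomas", "Karl Harris"]

["Olivia Thomas", "Karl Harris"]


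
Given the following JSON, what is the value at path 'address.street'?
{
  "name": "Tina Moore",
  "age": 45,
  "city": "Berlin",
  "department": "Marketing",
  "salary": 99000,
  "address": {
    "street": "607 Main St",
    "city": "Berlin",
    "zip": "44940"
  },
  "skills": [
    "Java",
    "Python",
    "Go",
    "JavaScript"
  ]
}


Query: address.street
Path: address -> street
Value: 607 Main St

607 Main St


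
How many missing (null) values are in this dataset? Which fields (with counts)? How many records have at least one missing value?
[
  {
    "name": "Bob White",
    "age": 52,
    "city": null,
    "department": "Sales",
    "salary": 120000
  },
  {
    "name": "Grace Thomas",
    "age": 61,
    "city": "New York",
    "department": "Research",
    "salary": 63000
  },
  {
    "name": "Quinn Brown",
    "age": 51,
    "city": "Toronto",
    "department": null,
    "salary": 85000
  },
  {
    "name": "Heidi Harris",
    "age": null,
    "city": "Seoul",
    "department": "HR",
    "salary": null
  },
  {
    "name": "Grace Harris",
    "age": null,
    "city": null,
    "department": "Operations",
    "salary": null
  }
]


Checking for missing (null) values in 5 records:

  Bob White: city
  Grace Thomas: complete
  Quinn Brown: department
  Heidi Harris: age, salary
  Grace Harris: age, city, salary

Per field:
  name: 0 missing
  age: 2 missing
  city: 2 missing
  department: 1 missing
  salary: 2 missing

Total missing values: 7
Records with any missing: 4

7 missing values (age: 2, city: 2, department: 1, salary: 2); 4 incomplete records


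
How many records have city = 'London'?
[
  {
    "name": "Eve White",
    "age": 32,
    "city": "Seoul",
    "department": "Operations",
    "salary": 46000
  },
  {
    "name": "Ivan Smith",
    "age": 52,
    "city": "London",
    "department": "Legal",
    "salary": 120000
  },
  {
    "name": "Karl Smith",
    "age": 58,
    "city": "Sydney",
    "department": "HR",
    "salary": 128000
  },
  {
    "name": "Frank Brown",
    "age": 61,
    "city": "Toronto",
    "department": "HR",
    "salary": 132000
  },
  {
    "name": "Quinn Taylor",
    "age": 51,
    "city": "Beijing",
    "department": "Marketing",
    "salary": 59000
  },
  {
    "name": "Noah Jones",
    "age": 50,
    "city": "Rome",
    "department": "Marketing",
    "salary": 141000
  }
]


Data: 6 records
Condition: city = 'London'

Checking each record:
  Eve White: Seoul
  Ivan Smith: London MATCH
  Karl Smith: Sydney
  Frank Brown: Toronto
  Quinn Taylor: Beijing
  Noah Jones: Rome

Count: 1

1


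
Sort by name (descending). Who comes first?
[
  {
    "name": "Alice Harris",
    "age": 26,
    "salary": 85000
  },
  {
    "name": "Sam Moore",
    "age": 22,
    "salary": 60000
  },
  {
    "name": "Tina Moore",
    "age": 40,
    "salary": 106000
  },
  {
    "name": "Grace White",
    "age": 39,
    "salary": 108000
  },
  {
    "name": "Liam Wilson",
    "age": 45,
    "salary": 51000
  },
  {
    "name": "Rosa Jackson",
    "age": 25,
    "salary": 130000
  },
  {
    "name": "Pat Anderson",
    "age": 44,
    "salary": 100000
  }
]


Sort by: name (descending)

Sorted order:
  1. Tina Moore (name = Tina Moore)
  2. Sam Moore (name = Sam Moore)
  3. Rosa Jackson (name = Rosa Jackson)
  4. Pat Anderson (name = Pat Anderson)
  5. Liam Wilson (name = Liam Wilson)
  6. Grace White (name = Grace White)
  7. Alice Harris (name = Alice Harris)

First: Tina Moore

Tina Moore


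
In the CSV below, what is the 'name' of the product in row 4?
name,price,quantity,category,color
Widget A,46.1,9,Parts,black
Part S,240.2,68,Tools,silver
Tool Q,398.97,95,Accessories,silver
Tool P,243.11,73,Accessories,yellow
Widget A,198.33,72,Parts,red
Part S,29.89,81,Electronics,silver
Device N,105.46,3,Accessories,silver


Query: Row 4 ('Tool P'), column 'name'
Value: Tool P

Tool P


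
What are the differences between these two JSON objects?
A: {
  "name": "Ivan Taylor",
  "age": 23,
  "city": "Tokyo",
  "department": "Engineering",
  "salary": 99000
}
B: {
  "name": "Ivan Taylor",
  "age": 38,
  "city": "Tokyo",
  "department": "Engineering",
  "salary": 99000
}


Comparing each field (in key order):
  name: same
  age: DIFFERENT
  city: same
  department: same
  salary: same
Differences:
  age: 23 -> 38

1 field(s) changed

1 change: age


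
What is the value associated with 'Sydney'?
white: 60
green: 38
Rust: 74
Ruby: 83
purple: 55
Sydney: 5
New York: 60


Looking up key 'Sydney'
Value: 5

5


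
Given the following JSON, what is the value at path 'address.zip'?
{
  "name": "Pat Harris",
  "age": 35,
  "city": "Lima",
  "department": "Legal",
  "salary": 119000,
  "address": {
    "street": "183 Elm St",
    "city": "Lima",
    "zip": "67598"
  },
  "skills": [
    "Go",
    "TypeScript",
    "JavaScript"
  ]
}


Query: address.zip
Path: address -> zip
Value: 67598

67598


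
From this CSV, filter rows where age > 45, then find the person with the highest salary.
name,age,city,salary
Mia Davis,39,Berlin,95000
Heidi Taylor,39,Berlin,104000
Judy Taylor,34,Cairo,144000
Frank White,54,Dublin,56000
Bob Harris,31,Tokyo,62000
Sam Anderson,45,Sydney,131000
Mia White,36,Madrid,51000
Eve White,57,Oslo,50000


Filter: age > 45
Sort by: salary (descending)

Filtered records (2):
  Frank White, age 54, salary $56000
  Eve White, age 57, salary $50000

Highest salary: Frank White ($56000)

Frank White


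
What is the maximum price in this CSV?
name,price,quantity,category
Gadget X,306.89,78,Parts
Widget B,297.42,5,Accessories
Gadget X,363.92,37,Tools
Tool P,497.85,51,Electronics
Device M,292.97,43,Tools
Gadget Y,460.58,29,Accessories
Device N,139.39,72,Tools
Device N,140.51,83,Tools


Computing maximum price:
Values: [306.89, 297.42, 363.92, 497.85, 292.97, 460.58, 139.39, 140.51]
Max = 497.85

497.85


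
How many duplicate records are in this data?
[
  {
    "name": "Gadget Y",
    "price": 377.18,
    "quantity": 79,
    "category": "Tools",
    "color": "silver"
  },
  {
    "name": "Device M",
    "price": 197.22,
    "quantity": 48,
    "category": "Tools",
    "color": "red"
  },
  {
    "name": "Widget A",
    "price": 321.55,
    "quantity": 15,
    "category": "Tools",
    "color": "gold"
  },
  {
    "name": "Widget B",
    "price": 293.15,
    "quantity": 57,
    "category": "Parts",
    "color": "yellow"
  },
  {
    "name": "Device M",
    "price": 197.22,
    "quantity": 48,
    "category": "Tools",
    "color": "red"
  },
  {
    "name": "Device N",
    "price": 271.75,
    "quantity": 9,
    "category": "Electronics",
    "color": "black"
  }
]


Checking 6 records for duplicates:

  Row 1: Gadget Y ($377.18, qty 79)
  Row 2: Device M ($197.22, qty 48)
  Row 3: Widget A ($321.55, qty 15)
  Row 4: Widget B ($293.15, qty 57)
  Row 5: Device M ($197.22, qty 48) <-- DUPLICATE
  Row 6: Device N ($271.75, qty 9)

Duplicates found: 1
Unique records: 5

1 duplicates, 5 unique


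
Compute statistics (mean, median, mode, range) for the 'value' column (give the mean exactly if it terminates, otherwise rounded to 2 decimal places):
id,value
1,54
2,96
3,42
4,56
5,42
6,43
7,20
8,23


Data: [54, 96, 42, 56, 42, 43, 20, 23]
Count: 8
Sum: 376
Mean: 376/8 = 47
Sorted: [20, 23, 42, 42, 43, 54, 56, 96]
Median: 42.5
Mode: 42 (2 times)
Range: 96 - 20 = 76
Min: 20, Max: 96

mean=47, median=42.5, mode=42, range=76


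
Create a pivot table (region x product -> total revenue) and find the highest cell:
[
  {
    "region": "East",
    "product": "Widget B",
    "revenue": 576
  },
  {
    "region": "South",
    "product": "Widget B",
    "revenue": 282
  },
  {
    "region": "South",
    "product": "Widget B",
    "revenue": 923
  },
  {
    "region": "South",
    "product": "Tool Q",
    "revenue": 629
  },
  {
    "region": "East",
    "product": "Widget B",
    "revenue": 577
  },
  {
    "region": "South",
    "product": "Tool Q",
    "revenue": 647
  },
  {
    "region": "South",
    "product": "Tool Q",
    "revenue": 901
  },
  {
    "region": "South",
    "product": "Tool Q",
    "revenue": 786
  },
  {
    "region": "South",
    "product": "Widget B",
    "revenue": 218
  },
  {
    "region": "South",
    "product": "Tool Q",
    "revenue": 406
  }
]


Pivot: region (rows) x product (columns) -> total revenue

     Tool Q        Widget B    
East             0          1153  
South         3369          1423  

Highest: South / Tool Q = $3369

South / Tool Q = $3369


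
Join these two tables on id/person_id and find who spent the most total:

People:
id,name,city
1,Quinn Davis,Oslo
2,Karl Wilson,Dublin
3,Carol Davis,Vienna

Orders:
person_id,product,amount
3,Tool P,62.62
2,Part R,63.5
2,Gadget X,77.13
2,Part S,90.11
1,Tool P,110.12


Join on: people.id = orders.person_id

Joined rows:
  Carol Davis (Vienna) bought Tool P for $62.62
  Karl Wilson (Dublin) bought Part R for $63.5
  Karl Wilson (Dublin) bought Gadget X for $77.13
  Karl Wilson (Dublin) bought Part S for $90.11
  Quinn Davis (Oslo) bought Tool P for $110.12

Total per person:
  Karl Wilson: $230.74
  Quinn Davis: $110.12
  Carol Davis: $62.62

Top spender: Karl Wilson ($230.74)

Karl Wilson ($230.74)


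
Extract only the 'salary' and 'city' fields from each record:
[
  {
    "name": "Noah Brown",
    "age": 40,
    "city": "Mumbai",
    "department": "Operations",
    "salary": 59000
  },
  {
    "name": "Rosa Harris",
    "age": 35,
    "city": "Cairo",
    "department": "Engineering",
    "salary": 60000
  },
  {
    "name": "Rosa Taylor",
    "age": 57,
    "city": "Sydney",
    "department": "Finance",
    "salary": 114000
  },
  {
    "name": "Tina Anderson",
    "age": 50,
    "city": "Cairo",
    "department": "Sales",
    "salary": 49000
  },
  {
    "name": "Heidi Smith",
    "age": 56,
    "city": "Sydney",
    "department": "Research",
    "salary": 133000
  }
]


Original: 5 records with fields: name, age, city, department, salary
Keep: ['salary', 'city']
Drop: ['name', 'age', 'department']
Result: 5 records, 2 fields each

[
  {
    "salary": 59000,
    "city": "Mumbai"
  },
  {
    "salary": 60000,
    "city": "Cairo"
  },
  {
    "salary": 114000,
    "city": "Sydney"
  },
  {
    "salary": 49000,
    "city": "Cairo"
  },
  {
    "salary": 133000,
    "city": "Sydney"
  }
]


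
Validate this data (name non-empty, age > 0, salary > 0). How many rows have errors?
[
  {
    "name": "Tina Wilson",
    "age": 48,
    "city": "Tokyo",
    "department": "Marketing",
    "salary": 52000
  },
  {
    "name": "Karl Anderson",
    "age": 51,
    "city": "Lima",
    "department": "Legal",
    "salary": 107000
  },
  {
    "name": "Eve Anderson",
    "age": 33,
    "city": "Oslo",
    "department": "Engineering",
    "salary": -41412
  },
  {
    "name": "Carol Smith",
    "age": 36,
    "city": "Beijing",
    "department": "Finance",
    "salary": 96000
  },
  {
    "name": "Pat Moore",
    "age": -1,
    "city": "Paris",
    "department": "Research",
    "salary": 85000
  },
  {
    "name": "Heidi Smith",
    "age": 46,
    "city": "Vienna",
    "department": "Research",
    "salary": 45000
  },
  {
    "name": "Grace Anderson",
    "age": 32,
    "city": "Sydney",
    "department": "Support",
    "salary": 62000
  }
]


Validating 7 records:
Rules: name non-empty, age > 0, salary > 0

  Row 1 (Tina Wilson): OK
  Row 2 (Karl Anderson): OK
  Row 3 (Eve Anderson): negative salary: -41412
  Row 4 (Carol Smith): OK
  Row 5 (Pat Moore): negative age: -1
  Row 6 (Heidi Smith): OK
  Row 7 (Grace Anderson): OK

Total errors: 2

2 errors


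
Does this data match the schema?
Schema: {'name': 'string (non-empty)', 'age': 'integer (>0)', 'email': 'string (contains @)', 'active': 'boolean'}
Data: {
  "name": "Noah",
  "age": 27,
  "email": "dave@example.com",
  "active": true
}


Validating each field against schema:
  name: OK (non-empty string)
  age: OK (positive integer)
  email: OK (string with @)
  active: OK (boolean)

Result: VALID

VALID


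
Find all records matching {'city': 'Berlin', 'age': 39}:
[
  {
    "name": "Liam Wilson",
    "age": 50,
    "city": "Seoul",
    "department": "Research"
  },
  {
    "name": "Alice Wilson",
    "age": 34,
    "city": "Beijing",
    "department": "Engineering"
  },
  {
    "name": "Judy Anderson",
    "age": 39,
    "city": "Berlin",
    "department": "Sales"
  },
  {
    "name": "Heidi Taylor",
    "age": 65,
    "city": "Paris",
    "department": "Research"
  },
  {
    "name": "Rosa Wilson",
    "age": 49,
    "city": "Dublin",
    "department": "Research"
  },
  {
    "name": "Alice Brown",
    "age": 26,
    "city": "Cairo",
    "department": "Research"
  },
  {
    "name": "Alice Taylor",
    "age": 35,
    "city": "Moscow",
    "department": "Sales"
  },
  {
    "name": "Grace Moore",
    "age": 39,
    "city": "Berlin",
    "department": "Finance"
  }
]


Search criteria: {'city': 'Berlin', 'age': 39}

Checking 8 records:
  Liam Wilson: {city: Seoul, age: 50}
  Alice Wilson: {city: Beijing, age: 34}
  Judy Anderson: {city: Berlin, age: 39} <-- MATCH
  Heidi Taylor: {city: Paris, age: 65}
  Rosa Wilson: {city: Dublin, age: 49}
  Alice Brown: {city: Cairo, age: 26}
  Alice Taylor: {city: Moscow, age: 35}
  Grace Moore: {city: Berlin, age: 39} <-- MATCH

Matches: ["Judy Anderson", "Grace Moore"]

["Judy Anderson", "Grace Moore"]


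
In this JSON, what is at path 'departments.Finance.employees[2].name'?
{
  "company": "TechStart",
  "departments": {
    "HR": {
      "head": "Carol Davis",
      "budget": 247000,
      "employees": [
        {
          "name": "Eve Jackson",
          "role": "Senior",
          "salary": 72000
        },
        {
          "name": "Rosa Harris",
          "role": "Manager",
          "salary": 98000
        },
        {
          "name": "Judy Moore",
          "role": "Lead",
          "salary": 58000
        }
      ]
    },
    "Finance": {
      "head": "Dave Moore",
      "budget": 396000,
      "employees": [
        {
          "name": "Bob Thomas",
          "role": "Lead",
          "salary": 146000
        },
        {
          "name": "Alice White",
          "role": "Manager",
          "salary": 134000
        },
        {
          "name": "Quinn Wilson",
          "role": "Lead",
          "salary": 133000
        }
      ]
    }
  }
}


Path: departments.Finance.employees[2].name

Navigate:
  -> departments
  -> Finance
  -> employees[2].name = 'Quinn Wilson'

Quinn Wilson


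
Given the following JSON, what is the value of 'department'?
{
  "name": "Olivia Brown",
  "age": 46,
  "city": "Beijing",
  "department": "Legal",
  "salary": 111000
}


Looking up field 'department'
Value: Legal

Legal


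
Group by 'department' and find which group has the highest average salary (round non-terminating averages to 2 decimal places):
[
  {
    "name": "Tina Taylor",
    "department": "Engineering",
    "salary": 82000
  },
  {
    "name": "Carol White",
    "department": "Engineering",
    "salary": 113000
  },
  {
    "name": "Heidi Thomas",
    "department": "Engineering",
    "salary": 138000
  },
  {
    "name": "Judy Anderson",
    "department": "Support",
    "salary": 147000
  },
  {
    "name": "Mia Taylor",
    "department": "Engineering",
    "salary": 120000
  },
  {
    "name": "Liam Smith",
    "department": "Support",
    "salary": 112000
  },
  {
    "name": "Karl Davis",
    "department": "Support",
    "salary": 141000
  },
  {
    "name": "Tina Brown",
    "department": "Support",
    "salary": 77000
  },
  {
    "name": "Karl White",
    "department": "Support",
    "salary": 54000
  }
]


Group by: department

Groups:
  Engineering: 4 people, avg salary = 453000/4 = $113250
  Support: 5 people, avg salary = 531000/5 = $106200

Highest average salary: Engineering ($113250)

Engineering ($113250)


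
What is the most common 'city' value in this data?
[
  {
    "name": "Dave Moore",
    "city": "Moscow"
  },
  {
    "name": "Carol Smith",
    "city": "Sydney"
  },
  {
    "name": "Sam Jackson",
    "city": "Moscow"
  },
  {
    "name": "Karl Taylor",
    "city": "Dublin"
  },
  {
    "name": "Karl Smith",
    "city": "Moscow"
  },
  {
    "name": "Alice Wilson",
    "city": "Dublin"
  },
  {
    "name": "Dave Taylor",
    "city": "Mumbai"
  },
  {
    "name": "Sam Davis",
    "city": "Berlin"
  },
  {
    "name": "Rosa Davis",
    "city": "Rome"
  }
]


Counting 'city' values across 9 records:

  Moscow: 3 ###
  Dublin: 2 ##
  Sydney: 1 #
  Mumbai: 1 #
  Berlin: 1 #
  Rome: 1 #

Most common: Moscow (3 times)

Moscow (3 times)


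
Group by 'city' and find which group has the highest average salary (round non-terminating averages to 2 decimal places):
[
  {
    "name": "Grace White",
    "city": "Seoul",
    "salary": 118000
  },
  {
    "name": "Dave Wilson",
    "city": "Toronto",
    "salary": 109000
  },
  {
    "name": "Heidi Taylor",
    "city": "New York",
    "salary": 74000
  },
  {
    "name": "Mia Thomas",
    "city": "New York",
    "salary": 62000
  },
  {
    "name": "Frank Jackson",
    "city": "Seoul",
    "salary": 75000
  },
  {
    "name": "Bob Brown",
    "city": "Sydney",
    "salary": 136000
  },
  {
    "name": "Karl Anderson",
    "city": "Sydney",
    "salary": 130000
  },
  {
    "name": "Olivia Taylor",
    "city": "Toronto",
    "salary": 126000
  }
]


Group by: city

Groups:
  New York: 2 people, avg salary = 136000/2 = $68000
  Seoul: 2 people, avg salary = 193000/2 = $96500
  Sydney: 2 people, avg salary = 266000/2 = $133000
  Toronto: 2 people, avg salary = 235000/2 = $117500

Highest average salary: Sydney ($133000)

Sydney ($133000)


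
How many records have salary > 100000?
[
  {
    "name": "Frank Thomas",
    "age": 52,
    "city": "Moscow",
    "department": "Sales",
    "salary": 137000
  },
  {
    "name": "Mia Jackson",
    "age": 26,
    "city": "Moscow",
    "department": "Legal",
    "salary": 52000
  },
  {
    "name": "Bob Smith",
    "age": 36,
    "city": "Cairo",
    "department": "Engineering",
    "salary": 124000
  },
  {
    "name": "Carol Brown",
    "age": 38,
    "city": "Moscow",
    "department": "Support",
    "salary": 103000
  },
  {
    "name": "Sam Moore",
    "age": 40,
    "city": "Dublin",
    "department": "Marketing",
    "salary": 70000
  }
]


Data: 5 records
Condition: salary > 100000

Checking each record:
  Frank Thomas: 137000 MATCH
  Mia Jackson: 52000
  Bob Smith: 124000 MATCH
  Carol Brown: 103000 MATCH
  Sam Moore: 70000

Count: 3

3


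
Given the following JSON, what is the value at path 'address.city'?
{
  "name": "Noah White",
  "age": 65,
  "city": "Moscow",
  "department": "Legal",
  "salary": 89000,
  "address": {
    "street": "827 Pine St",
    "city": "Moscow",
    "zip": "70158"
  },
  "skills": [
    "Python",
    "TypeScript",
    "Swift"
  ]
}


Query: address.city
Path: address -> city
Value: Moscow

Moscow


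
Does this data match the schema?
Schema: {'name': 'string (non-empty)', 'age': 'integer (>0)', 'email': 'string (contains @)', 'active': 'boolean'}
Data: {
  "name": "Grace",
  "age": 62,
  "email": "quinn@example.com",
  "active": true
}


Validating each field against schema:
  name: OK (non-empty string)
  age: OK (positive integer)
  email: OK (string with @)
  active: OK (boolean)

Result: VALID

VALID


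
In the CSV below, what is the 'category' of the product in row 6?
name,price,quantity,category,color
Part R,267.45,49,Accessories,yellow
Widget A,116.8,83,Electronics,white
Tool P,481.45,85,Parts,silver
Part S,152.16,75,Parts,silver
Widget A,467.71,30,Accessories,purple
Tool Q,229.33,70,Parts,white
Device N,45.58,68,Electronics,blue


Query: Row 6 ('Tool Q'), column 'category'
Value: Parts

Parts


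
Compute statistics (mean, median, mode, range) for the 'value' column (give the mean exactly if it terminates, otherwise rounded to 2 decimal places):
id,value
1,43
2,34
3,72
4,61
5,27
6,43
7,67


Data: [43, 34, 72, 61, 27, 43, 67]
Count: 7
Sum: 347
Mean: 347/7 ≈ 49.57 (rounded to 2 decimal places)
Sorted: [27, 34, 43, 43, 61, 67, 72]
Median: 43.0
Mode: 43 (2 times)
Range: 72 - 27 = 45
Min: 27, Max: 72

mean≈49.57, median=43.0, mode=43, range=45


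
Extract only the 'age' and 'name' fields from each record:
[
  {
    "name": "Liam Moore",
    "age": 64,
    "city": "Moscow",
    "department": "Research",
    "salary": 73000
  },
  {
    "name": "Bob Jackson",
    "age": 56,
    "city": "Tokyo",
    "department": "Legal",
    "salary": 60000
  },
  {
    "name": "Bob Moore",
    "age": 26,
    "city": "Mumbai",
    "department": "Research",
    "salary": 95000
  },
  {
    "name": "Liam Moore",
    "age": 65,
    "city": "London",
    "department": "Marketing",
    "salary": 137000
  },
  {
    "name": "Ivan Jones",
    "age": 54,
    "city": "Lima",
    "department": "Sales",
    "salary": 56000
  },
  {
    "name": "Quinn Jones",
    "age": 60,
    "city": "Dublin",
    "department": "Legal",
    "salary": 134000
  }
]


Original: 6 records with fields: name, age, city, department, salary
Keep: ['age', 'name']
Drop: ['city', 'department', 'salary']
Result: 6 records, 2 fields each

[
  {
    "age": 64,
    "name": "Liam Moore"
  },
  {
    "age": 56,
    "name": "Bob Jackson"
  },
  {
    "age": 26,
    "name": "Bob Moore"
  },
  {
    "age": 65,
    "name": "Liam Moore"
  },
  {
    "age": 54,
    "name": "Ivan Jones"
  },
  {
    "age": 60,
    "name": "Quinn Jones"
  }
]
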